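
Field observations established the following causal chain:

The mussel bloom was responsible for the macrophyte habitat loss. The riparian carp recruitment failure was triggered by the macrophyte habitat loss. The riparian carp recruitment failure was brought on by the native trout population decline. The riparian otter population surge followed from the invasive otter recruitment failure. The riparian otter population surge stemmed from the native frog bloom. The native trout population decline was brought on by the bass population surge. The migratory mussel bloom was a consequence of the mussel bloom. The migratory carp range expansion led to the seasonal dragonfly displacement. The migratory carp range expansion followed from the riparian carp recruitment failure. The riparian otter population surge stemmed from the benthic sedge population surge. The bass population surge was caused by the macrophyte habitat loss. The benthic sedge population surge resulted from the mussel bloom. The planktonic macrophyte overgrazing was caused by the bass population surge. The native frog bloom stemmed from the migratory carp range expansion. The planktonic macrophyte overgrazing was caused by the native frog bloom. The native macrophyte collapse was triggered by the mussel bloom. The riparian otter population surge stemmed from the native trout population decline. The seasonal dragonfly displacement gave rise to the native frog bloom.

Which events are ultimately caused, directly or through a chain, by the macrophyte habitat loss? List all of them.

Direct effects: the bass population surge, the riparian carp recruitment failure.
2 steps out: the native trout population decline, the migratory carp range expansion, the planktonic macrophyte overgrazing.
3 steps out: the seasonal dragonfly displacement, the native frog bloom, the riparian otter population surge.
Not reachable from it: the mussel bloom, the migratory mussel bloom, the benthic sedge population surge, the native macrophyte collapse, the invasive otter recruitment failure.

the bass population surge, the migratory carp range expansion, the native frog bloom, the native trout population decline, the planktonic macrophyte overgrazing, the riparian carp recruitment failure, the riparian otter population surge, the seasonal dragonfly displacement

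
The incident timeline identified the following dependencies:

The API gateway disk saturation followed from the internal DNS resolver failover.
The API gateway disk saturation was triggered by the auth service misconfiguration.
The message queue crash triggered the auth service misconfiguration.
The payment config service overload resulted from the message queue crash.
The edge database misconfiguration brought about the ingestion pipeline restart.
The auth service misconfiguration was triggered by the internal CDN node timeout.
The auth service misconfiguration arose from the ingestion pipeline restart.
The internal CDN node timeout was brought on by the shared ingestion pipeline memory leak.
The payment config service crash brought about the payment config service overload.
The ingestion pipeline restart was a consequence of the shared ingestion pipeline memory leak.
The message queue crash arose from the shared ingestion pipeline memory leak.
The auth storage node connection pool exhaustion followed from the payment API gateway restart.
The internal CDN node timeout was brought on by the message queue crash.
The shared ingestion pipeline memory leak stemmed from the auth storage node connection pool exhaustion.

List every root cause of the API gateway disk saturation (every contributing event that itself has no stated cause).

Tracing upstream from the API gateway disk saturation: the API gateway disk saturation ← the auth service misconfiguration ← the message queue crash ← the shared ingestion pipeline memory leak ← the auth storage node connection pool exhaustion ← the payment API gateway restart.
A separate upstream branch: the API gateway disk saturation ← the auth service misconfiguration ← the ingestion pipeline restart ← the edge database misconfiguration.
A separate upstream branch: the API gateway disk saturation ← the internal DNS resolver failover.
Each of those chain origins has no stated cause.

the edge database misconfiguration, the internal DNS resolver failover, the payment API gateway restart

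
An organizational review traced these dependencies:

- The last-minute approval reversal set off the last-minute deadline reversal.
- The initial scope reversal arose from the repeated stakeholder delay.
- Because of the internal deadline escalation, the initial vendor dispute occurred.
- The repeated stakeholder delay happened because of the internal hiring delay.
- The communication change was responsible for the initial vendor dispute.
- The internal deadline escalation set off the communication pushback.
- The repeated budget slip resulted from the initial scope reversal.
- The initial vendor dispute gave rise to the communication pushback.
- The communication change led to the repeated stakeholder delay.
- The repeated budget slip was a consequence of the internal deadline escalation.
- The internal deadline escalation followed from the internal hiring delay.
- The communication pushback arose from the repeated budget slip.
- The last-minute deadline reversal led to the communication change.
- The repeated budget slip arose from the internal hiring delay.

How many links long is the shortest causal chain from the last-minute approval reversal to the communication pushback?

4

Shortest chain: the last-minute approval reversal → the last-minute deadline reversal → the communication change → the initial vendor dispute → the communication pushback.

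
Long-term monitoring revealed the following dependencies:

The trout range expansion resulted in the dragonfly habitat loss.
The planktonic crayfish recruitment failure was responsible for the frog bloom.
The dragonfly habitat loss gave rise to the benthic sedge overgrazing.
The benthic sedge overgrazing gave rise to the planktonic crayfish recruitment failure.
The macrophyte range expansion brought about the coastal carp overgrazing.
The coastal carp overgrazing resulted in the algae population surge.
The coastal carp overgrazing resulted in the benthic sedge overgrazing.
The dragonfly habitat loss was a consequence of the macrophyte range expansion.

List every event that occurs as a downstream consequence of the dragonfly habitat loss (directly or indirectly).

the benthic sedge overgrazing, the frog bloom, the planktonic crayfish recruitment failure

Direct effects: the benthic sedge overgrazing.
2 steps out: the planktonic crayfish recruitment failure.
3 steps out: the frog bloom.
Not reachable from it: the macrophyte range expansion, the coastal carp overgrazing, the algae population surge, the trout range expansion.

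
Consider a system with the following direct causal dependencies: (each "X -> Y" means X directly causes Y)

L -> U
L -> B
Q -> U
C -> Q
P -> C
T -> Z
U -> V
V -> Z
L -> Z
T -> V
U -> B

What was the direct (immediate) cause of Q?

Upstream contributors include P, but only C feeds directly into Q.

C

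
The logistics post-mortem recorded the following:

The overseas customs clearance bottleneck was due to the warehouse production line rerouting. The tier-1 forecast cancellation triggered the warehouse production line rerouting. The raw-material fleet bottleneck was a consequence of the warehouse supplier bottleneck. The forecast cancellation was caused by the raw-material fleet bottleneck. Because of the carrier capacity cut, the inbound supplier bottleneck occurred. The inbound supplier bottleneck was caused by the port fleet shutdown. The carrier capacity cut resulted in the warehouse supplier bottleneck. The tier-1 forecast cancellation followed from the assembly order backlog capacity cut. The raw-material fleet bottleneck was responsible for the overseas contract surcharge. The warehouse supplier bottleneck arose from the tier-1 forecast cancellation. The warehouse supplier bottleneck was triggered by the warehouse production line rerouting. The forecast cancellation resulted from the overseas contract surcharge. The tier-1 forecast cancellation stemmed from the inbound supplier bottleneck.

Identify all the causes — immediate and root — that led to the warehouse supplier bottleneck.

the assembly order backlog capacity cut, the carrier capacity cut, the inbound supplier bottleneck, the port fleet shutdown, the tier-1 forecast cancellation, the warehouse production line rerouting

Immediate causes of the warehouse supplier bottleneck: the carrier capacity cut, the tier-1 forecast cancellation, the warehouse production line rerouting.
Further upstream: the assembly order backlog capacity cut, the port fleet shutdown, the inbound supplier bottleneck.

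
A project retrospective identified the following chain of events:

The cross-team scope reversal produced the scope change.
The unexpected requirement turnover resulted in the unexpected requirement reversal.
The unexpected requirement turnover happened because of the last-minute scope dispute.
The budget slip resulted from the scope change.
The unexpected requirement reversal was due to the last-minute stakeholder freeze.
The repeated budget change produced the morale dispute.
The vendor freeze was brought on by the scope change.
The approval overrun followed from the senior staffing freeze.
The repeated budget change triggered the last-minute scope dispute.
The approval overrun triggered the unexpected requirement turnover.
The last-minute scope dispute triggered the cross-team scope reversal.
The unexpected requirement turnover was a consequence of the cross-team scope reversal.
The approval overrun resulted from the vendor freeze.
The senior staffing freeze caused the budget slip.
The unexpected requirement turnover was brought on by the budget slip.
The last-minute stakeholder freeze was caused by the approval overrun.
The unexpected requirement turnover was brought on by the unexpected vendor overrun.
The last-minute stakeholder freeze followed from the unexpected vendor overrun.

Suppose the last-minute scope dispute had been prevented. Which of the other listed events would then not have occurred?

Downstream of the last-minute scope dispute: the cross-team scope reversal, the scope change, the vendor freeze, the approval overrun, the last-minute stakeholder freeze, the budget slip, the unexpected requirement turnover, the unexpected requirement reversal.
Of those, still caused via another path: the approval overrun, the last-minute stakeholder freeze, the budget slip, the unexpected requirement turnover, the unexpected requirement reversal.
The remainder have no surviving cause.

the cross-team scope reversal, the scope change, the vendor freeze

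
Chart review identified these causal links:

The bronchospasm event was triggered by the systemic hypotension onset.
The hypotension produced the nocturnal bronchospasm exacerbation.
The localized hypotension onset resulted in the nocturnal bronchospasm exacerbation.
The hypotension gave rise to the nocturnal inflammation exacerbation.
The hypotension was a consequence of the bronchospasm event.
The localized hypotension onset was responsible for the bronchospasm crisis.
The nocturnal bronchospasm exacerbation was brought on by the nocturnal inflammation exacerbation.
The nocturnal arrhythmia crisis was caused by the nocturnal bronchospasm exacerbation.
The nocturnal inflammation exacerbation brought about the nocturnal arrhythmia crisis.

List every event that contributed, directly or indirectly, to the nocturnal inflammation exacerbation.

the bronchospasm event, the hypotension, the systemic hypotension onset

Immediate cause of the nocturnal inflammation exacerbation: the hypotension.
Further upstream: the systemic hypotension onset, the bronchospasm event.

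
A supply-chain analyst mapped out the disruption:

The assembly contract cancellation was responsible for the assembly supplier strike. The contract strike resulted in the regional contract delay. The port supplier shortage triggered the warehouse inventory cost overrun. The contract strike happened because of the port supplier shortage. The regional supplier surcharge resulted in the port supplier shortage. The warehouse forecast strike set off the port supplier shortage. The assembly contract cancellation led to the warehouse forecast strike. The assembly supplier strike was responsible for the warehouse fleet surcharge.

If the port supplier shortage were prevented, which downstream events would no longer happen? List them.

Downstream of the port supplier shortage: the contract strike, the regional contract delay, the warehouse inventory cost overrun.

the contract strike, the regional contract delay, the warehouse inventory cost overrun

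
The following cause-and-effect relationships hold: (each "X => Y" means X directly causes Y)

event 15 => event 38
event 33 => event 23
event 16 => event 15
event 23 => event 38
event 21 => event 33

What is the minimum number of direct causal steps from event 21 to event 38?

Shortest chain: event 21 → event 33 → event 23 → event 38.

3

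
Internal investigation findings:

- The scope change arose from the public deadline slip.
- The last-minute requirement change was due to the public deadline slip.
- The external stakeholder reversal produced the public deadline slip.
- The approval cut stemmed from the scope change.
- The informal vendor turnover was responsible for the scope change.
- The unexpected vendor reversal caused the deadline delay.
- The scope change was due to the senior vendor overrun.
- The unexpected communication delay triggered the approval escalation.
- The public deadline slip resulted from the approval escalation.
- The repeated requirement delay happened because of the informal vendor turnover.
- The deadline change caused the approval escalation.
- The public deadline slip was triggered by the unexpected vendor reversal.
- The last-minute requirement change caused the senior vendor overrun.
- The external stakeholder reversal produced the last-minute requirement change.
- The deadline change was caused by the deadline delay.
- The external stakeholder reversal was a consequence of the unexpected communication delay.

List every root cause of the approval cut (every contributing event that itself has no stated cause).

Tracing upstream from the approval cut: the approval cut ← the scope change ← the public deadline slip ← the external stakeholder reversal ← the unexpected communication delay.
A separate upstream branch: the approval cut ← the scope change ← the informal vendor turnover.
A separate upstream branch: the approval cut ← the scope change ← the public deadline slip ← the unexpected vendor reversal.
Each of those chain origins has no stated cause.

the informal vendor turnover, the unexpected communication delay, the unexpected vendor reversal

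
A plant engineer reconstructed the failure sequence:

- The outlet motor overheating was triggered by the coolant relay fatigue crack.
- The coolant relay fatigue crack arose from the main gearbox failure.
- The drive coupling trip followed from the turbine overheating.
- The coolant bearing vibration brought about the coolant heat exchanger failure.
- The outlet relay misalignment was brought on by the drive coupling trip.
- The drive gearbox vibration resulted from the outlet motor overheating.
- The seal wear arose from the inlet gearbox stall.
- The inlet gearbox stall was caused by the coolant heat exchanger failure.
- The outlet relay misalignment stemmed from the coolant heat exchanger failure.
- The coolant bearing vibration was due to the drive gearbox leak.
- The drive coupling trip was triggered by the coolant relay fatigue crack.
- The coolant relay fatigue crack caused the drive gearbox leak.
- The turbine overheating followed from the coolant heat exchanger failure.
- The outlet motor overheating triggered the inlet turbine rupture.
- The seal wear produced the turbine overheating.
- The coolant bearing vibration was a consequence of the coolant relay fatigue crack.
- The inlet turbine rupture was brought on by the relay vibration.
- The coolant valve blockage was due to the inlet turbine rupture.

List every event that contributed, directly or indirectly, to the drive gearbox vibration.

Immediate cause of the drive gearbox vibration: the outlet motor overheating.
Further upstream: the main gearbox failure, the coolant relay fatigue crack.

the coolant relay fatigue crack, the main gearbox failure, the outlet motor overheating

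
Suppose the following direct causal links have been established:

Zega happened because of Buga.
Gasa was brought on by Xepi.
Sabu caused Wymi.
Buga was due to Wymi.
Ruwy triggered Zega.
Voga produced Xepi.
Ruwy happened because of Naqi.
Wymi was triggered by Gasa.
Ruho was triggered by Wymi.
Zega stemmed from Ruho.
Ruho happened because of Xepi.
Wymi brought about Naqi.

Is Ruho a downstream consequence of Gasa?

There is a causal chain: Gasa → Wymi → Ruho.

Yes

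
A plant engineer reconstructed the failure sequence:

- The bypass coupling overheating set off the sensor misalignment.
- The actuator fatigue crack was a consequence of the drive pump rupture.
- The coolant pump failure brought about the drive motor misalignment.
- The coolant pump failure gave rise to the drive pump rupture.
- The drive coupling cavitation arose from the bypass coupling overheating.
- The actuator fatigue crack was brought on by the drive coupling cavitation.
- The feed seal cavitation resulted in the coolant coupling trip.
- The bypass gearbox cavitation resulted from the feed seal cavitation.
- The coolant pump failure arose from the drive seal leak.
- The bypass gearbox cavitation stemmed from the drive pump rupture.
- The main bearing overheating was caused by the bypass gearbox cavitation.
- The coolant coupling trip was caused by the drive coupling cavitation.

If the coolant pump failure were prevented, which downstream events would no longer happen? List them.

Downstream of the coolant pump failure: the drive motor misalignment, the drive pump rupture, the bypass gearbox cavitation, the main bearing overheating, the actuator fatigue crack.
Of those, still caused via another path: the bypass gearbox cavitation, the main bearing overheating, the actuator fatigue crack.
The remainder have no surviving cause.

the drive motor misalignment, the drive pump rupture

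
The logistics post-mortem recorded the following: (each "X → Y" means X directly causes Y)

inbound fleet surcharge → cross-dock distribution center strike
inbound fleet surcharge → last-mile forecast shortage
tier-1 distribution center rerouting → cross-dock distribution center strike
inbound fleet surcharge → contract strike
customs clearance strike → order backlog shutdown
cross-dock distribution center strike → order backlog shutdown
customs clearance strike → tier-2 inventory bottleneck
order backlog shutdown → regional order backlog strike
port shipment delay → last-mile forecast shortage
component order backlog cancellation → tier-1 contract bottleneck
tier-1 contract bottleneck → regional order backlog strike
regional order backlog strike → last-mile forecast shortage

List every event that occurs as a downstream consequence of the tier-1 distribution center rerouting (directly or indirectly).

the cross-dock distribution center strike, the last-mile forecast shortage, the order backlog shutdown, the regional order backlog strike

Direct effects: the cross-dock distribution center strike.
2 steps out: the order backlog shutdown.
3 steps out: the regional order backlog strike.
4 steps out: the last-mile forecast shortage.
Not reachable from it: the customs clearance strike, the inbound fleet surcharge, the component order backlog cancellation, the tier-2 inventory bottleneck, the contract strike, the tier-1 contract bottleneck, the port shipment delay.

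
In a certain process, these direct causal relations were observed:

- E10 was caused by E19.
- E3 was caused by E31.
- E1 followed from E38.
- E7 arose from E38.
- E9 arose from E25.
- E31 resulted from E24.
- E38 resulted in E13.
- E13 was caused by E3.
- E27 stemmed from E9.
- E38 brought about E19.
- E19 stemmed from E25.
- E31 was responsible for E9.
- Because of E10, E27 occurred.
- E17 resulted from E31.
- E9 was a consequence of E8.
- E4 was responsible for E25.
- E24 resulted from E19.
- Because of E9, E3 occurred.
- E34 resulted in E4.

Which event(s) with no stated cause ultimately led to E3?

Tracing upstream from E3: E3 ← E9 ← E25 ← E4 ← E34.
A separate upstream branch: E3 ← E31 ← E24 ← E19 ← E38.
A separate upstream branch: E3 ← E9 ← E8.
Each of those chain origins has no stated cause.

E34, E38, E8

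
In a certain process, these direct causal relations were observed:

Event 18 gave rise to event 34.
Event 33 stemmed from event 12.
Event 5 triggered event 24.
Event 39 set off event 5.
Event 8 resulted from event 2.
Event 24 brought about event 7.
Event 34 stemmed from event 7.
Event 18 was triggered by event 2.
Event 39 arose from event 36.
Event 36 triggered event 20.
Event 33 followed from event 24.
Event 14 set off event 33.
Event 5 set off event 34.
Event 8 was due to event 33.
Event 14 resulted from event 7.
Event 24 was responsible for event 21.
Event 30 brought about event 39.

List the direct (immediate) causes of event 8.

Upstream contributors include event 30, event 36, event 39, event 5, event 24, event 12, event 7, event 14, but only event 2, event 33 feed directly into event 8.

event 2, event 33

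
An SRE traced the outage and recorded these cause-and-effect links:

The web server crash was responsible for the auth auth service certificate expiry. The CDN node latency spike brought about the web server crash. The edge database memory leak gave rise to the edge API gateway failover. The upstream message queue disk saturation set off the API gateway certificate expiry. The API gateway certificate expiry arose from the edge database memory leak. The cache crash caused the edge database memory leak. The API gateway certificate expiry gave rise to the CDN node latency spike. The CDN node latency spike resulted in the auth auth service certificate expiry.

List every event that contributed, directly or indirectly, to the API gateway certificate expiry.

the cache crash, the edge database memory leak, the upstream message queue disk saturation

Immediate causes of the API gateway certificate expiry: the edge database memory leak, the upstream message queue disk saturation.
Further upstream: the cache crash.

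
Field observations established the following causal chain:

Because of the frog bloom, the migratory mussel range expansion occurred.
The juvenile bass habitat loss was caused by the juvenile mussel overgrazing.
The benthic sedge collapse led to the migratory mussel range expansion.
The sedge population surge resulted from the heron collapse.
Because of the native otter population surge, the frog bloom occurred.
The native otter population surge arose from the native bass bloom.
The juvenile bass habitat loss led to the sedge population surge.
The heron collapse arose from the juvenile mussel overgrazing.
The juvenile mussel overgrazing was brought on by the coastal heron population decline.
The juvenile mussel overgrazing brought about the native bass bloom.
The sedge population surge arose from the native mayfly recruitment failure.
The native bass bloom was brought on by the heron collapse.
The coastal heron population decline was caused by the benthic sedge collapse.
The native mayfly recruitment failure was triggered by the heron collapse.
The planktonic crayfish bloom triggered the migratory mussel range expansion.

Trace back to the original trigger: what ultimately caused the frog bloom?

Tracing upstream from the frog bloom: the frog bloom ← the native otter population surge ← the native bass bloom ← the juvenile mussel overgrazing ← the coastal heron population decline ← the benthic sedge collapse.
The benthic sedge collapse has no stated cause, so it is the root.

the benthic sedge collapse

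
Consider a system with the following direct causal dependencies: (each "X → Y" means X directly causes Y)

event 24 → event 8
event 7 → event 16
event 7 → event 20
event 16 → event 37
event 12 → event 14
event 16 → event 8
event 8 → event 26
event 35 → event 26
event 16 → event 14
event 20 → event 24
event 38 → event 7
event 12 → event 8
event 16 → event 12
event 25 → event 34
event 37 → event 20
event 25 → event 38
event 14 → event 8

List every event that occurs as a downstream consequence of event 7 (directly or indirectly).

Direct effects: event 16, event 20.
2 steps out: event 37, event 24, event 12, event 14, event 8.
3 steps out: event 26.
Not reachable from it: event 25, event 38, event 35, event 34.

event 12, event 14, event 16, event 20, event 24, event 26, event 37, event 8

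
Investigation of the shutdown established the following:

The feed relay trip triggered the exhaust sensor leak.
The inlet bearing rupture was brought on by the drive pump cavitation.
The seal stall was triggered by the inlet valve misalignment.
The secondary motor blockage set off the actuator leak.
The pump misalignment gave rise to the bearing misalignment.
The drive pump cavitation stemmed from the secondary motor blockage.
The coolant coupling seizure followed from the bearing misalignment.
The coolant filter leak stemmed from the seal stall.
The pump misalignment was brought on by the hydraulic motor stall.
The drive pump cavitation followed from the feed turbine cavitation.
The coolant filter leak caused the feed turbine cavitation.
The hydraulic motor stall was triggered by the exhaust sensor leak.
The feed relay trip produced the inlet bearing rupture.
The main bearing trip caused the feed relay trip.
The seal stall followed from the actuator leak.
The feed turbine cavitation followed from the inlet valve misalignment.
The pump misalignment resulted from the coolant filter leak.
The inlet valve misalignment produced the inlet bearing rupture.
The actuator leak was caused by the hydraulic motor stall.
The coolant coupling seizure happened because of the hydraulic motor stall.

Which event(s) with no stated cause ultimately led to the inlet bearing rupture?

the inlet valve misalignment, the main bearing trip, the secondary motor blockage

Tracing upstream from the inlet bearing rupture: the inlet bearing rupture ← the inlet valve misalignment.
A separate upstream branch: the inlet bearing rupture ← the feed relay trip ← the main bearing trip.
A separate upstream branch: the inlet bearing rupture ← the drive pump cavitation ← the secondary motor blockage.
Each of those chain origins has no stated cause.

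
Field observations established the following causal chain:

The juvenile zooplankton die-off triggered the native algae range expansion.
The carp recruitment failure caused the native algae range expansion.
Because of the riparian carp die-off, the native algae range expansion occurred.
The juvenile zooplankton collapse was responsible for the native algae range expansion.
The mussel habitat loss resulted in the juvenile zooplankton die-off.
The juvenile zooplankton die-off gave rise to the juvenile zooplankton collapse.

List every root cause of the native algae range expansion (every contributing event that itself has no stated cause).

Tracing upstream from the native algae range expansion: the native algae range expansion ← the riparian carp die-off.
A separate upstream branch: the native algae range expansion ← the juvenile zooplankton die-off ← the mussel habitat loss.
A separate upstream branch: the native algae range expansion ← the carp recruitment failure.
Each of those chain origins has no stated cause.

the carp recruitment failure, the mussel habitat loss, the riparian carp die-off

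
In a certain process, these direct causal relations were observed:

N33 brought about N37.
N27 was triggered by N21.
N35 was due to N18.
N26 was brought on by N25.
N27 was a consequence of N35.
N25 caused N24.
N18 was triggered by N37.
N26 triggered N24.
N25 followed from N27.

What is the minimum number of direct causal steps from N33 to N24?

6

Shortest chain: N33 → N37 → N18 → N35 → N27 → N25 → N24.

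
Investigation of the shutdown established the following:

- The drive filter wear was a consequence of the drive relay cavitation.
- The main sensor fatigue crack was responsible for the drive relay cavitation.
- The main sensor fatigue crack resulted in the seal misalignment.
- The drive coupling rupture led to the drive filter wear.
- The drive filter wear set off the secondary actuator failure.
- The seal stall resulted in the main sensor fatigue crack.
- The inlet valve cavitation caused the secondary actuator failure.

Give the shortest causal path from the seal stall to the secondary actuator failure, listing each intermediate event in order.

the seal stall → the main sensor fatigue crack → the drive relay cavitation → the drive filter wear → the secondary actuator failure

the seal stall → the main sensor fatigue crack
the main sensor fatigue crack → the drive relay cavitation
the drive relay cavitation → the drive filter wear
the drive filter wear → the secondary actuator failure
Length: 4 steps.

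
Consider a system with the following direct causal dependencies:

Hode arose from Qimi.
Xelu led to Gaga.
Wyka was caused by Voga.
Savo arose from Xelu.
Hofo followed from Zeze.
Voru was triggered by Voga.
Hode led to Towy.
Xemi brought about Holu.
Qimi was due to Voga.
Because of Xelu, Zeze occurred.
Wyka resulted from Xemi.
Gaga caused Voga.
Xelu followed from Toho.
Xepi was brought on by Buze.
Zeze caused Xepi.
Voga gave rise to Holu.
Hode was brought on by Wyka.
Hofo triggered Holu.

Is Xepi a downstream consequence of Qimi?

Qimi leads to Hode, Towy; Xepi is not among them.

No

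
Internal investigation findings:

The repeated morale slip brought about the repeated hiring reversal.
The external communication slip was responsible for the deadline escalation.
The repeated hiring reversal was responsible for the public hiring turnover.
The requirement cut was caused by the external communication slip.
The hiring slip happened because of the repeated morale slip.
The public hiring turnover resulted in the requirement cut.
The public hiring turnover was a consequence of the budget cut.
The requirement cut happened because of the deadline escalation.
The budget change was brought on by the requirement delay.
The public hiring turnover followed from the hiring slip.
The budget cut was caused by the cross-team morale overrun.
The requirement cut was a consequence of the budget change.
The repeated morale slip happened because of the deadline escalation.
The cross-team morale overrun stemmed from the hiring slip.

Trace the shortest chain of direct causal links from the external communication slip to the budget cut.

the external communication slip → the deadline escalation → the repeated morale slip → the hiring slip → the cross-team morale overrun → the budget cut

the external communication slip → the deadline escalation
the deadline escalation → the repeated morale slip
the repeated morale slip → the hiring slip
the hiring slip → the cross-team morale overrun
the cross-team morale overrun → the budget cut
Length: 5 steps.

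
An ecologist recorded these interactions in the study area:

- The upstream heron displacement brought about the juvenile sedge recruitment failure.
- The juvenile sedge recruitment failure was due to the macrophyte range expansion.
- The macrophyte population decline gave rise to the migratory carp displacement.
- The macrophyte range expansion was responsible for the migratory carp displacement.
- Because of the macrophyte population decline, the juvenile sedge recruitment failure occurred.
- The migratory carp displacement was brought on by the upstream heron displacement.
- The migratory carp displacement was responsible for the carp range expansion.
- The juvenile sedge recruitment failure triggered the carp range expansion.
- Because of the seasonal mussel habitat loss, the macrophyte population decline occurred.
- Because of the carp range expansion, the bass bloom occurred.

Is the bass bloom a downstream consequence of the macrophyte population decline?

Yes

There is a causal chain: the macrophyte population decline → the juvenile sedge recruitment failure → the carp range expansion → the bass bloom.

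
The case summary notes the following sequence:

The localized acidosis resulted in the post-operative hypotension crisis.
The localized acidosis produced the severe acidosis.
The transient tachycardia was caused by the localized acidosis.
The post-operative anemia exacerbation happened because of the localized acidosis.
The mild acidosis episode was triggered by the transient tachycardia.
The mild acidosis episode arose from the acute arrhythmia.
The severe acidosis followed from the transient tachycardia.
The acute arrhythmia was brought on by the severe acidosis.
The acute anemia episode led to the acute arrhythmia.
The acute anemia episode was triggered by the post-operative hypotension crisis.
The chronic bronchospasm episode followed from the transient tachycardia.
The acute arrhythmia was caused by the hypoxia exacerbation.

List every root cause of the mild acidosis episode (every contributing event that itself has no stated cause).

Tracing upstream from the mild acidosis episode: the mild acidosis episode ← the transient tachycardia ← the localized acidosis.
A separate upstream branch: the mild acidosis episode ← the acute arrhythmia ← the hypoxia exacerbation.
Each of those chain origins has no stated cause.

the hypoxia exacerbation, the localized acidosis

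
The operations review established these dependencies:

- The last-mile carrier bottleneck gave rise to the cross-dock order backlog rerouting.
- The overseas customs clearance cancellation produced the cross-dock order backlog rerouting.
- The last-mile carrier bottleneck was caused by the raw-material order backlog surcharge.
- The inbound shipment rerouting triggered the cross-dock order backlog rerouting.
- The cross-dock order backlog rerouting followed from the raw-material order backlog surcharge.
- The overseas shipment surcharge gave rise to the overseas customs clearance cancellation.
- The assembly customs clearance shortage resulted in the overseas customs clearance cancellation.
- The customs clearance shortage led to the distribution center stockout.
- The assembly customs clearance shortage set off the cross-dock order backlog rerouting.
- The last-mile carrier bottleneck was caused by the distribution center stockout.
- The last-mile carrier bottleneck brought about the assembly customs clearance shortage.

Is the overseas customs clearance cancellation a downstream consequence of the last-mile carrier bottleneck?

Yes

There is a causal chain: the last-mile carrier bottleneck → the assembly customs clearance shortage → the overseas customs clearance cancellation.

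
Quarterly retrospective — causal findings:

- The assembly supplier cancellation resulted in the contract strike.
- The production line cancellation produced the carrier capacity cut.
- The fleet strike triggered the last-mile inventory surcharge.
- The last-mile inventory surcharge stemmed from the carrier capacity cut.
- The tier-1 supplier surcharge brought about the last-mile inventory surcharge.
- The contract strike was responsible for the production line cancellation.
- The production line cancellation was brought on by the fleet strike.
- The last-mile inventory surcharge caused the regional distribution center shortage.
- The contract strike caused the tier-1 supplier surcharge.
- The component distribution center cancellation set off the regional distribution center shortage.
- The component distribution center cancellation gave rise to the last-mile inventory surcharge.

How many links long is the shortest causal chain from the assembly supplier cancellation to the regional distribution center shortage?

4

Shortest chain: the assembly supplier cancellation → the contract strike → the tier-1 supplier surcharge → the last-mile inventory surcharge → the regional distribution center shortage.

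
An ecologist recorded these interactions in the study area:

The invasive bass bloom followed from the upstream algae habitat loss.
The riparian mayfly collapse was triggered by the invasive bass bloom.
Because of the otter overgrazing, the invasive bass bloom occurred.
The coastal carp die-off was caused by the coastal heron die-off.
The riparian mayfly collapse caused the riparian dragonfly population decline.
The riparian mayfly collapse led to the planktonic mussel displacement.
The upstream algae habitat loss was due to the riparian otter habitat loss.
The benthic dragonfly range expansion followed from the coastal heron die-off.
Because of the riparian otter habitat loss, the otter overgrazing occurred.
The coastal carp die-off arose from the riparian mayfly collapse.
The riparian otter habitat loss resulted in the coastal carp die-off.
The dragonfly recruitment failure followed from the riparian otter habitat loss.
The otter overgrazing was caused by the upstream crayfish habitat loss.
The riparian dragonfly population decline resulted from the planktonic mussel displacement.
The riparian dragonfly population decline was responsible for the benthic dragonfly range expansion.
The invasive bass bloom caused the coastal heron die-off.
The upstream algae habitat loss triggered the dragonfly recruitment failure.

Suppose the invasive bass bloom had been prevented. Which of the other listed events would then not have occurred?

Downstream of the invasive bass bloom: the coastal heron die-off, the riparian mayfly collapse, the coastal carp die-off, the planktonic mussel displacement, the riparian dragonfly population decline, the benthic dragonfly range expansion.
Of those, still caused via another path: the coastal carp die-off.
The remainder have no surviving cause.

the benthic dragonfly range expansion, the coastal heron die-off, the planktonic mussel displacement, the riparian dragonfly population decline, the riparian mayfly collapse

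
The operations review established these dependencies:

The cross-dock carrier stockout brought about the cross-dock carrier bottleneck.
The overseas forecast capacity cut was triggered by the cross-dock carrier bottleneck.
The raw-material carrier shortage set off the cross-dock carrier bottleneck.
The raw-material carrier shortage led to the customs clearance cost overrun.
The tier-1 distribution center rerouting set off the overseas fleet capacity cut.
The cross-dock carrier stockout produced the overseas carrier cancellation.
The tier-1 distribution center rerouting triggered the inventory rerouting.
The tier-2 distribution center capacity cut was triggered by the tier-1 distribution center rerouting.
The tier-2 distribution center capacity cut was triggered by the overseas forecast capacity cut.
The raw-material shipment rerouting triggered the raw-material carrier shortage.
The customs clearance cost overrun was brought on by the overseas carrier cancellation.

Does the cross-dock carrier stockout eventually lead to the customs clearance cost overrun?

Yes

There is a causal chain: the cross-dock carrier stockout → the overseas carrier cancellation → the customs clearance cost overrun.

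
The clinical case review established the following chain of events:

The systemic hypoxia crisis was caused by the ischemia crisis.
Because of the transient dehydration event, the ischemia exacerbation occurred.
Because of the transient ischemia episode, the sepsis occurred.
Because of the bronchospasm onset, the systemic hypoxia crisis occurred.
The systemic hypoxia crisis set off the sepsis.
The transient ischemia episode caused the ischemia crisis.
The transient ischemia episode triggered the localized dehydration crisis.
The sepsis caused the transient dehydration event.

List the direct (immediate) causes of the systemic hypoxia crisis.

Upstream contributors include the transient ischemia episode, but only the bronchospasm onset, the ischemia crisis feed directly into the systemic hypoxia crisis.

the bronchospasm onset, the ischemia crisis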